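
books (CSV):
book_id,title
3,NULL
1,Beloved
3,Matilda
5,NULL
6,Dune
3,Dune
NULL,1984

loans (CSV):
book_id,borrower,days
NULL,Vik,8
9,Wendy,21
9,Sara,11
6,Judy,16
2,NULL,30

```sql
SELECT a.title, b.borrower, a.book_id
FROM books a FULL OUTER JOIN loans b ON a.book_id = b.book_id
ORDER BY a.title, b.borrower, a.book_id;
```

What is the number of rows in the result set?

FULL OUTER JOIN keeps every row from both sides; unmatched rows get NULL for the other side's columns.
Matching on a.book_id = b.book_id. A NULL in a compared column never satisfies the condition.
- a row (book_id=3): no match → kept, b columns NULL.
- a row (book_id=1): no match → kept, b columns NULL.
- a row (book_id=3): no match → kept, b columns NULL.
- a row (book_id=5): no match → kept, b columns NULL.
- a row (book_id=6): matches 1 b row(s) → 1 output row(s).
- a row (book_id=3): no match → kept, b columns NULL.
- a row (book_id=NULL): no match → kept, b columns NULL.
- plus 4 unmatched b row(s), each kept with NULL a columns.
Total: 1 matched + 10 padded = 11 rows.

11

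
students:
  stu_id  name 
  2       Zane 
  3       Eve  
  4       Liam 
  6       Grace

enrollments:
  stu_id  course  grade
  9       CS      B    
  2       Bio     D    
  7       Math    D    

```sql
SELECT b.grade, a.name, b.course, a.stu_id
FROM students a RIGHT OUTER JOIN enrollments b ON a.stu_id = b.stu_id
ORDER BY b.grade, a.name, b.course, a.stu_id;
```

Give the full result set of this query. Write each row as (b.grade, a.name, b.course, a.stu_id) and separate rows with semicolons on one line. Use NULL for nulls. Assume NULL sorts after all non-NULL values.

(B, NULL, CS, NULL); (D, Zane, Bio, 2); (D, NULL, Math, NULL)

RIGHT JOIN keeps every row from `enrollments`; unmatched rows get NULL for `students`'s columns.
Matching on a.stu_id = b.stu_id.
Matched pairs: 1; unmatched b rows kept: 2.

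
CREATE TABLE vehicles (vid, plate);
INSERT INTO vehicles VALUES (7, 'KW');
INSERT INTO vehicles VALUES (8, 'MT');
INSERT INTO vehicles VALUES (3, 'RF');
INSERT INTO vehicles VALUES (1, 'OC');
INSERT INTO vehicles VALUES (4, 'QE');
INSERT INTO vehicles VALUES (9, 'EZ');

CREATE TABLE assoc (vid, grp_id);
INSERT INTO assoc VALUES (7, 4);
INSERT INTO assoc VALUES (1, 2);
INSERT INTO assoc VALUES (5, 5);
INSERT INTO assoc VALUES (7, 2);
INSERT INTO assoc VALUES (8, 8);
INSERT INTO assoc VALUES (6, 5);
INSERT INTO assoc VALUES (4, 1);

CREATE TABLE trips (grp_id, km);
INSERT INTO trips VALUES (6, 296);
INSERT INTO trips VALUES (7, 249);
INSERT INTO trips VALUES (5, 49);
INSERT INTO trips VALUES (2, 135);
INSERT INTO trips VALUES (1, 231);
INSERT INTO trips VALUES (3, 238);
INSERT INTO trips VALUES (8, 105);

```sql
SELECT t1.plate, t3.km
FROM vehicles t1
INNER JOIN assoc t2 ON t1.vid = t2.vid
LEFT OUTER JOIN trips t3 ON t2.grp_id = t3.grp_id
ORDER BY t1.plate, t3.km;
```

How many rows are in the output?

5

Evaluate left to right. First `vehicles t1 INNER JOIN assoc t2` on vid: 5 row(s).
Then LEFT JOIN `trips t3` on grp_id: each of those 5 rows is kept; rows whose t2.grp_id has no match in t3 get NULL for t3's columns.
Result: 5 row(s).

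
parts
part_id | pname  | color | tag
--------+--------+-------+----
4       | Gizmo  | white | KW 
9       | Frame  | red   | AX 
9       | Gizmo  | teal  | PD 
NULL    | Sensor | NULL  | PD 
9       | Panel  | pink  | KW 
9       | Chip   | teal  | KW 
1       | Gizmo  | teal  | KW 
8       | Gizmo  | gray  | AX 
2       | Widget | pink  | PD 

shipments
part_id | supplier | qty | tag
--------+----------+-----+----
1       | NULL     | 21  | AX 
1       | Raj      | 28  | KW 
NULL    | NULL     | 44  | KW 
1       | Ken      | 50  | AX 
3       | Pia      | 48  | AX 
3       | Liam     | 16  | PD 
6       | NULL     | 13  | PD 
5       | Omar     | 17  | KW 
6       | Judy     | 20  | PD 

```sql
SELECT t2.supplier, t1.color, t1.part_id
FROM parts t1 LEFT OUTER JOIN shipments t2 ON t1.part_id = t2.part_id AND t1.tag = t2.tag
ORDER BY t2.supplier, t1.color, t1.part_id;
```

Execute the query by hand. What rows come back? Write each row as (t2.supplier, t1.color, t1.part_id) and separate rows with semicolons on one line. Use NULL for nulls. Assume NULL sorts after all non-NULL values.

(Raj, teal, 1); (NULL, gray, 8); (NULL, pink, 2); (NULL, pink, 9); (NULL, red, 9); (NULL, teal, 9); (NULL, teal, 9); (NULL, white, 4); (NULL, NULL, NULL)

LEFT JOIN keeps every row from `parts`; unmatched rows get NULL for `shipments`'s columns.
Matching on t1.part_id = t2.part_id AND t1.tag = t2.tag. A NULL in a compared column never satisfies the condition.
Matched pairs: 1; unmatched t1 rows kept: 8.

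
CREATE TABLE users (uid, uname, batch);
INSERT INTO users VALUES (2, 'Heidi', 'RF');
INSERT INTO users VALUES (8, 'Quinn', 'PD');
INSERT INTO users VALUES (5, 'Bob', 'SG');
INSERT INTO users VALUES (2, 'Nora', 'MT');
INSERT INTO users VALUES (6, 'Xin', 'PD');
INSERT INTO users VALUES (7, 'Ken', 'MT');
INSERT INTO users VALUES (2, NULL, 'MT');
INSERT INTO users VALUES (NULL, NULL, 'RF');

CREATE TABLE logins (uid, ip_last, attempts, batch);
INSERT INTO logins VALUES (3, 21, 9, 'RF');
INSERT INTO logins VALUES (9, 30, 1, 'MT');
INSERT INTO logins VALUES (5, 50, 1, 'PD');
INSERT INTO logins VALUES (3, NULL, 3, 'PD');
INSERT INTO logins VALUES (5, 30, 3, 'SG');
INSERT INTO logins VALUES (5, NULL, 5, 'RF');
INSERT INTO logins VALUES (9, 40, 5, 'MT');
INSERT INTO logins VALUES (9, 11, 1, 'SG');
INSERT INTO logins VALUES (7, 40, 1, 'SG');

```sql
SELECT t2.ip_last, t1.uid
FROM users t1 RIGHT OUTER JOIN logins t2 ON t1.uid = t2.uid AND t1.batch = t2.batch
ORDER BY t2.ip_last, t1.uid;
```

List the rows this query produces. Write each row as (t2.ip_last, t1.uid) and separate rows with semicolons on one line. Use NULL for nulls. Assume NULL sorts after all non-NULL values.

(11, NULL); (21, NULL); (30, 5); (30, NULL); (40, NULL); (40, NULL); (50, NULL); (NULL, NULL); (NULL, NULL)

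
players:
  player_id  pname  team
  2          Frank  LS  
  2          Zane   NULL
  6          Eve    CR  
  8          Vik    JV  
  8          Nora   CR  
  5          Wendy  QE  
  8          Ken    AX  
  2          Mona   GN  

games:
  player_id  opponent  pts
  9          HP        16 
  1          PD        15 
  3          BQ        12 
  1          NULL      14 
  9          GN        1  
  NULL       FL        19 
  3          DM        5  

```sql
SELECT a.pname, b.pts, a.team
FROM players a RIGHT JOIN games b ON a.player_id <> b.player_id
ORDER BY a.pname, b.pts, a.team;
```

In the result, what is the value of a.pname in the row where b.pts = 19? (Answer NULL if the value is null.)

NULL

RIGHT JOIN keeps every row from `games`; unmatched rows get NULL for `players`'s columns.
Matching on a.player_id <> b.player_id. A NULL in a compared column never satisfies the condition.
- a (player_id=2) pairs with 6 row(s) of b.
- a (player_id=2) pairs with 6 row(s) of b.
- a (player_id=6) pairs with 6 row(s) of b.
- a (player_id=8) pairs with 6 row(s) of b.
- a (player_id=8) pairs with 6 row(s) of b.
- a (player_id=5) pairs with 6 row(s) of b.
- a (player_id=8) pairs with 6 row(s) of b.
- a (player_id=2) pairs with 6 row(s) of b.
- 1 b row(s) had no a match → kept, a columns NULL.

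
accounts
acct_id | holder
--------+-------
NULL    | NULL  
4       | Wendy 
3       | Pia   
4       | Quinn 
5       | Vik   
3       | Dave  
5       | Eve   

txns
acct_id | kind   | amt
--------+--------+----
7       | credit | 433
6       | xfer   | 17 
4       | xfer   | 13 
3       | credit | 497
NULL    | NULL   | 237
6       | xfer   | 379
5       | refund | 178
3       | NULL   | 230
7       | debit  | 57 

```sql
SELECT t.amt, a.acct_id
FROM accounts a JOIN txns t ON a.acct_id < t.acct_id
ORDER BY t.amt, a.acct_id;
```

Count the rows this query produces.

INNER JOIN keeps only pairs where the ON condition holds.
Matching on a.acct_id < t.acct_id. A NULL in a compared column never satisfies the condition.
Matched pairs: 30.
Total: 30 rows.

30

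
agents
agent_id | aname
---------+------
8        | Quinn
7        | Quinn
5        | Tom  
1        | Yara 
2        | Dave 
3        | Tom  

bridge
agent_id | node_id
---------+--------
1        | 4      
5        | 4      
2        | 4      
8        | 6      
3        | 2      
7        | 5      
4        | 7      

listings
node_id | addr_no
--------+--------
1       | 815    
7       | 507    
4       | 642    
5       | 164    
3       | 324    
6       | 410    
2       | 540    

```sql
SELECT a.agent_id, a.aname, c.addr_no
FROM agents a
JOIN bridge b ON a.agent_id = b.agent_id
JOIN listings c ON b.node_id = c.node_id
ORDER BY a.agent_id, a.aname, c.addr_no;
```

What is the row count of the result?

Evaluate left to right. First `agents a INNER JOIN bridge b` on agent_id: 6 row(s).
Then INNER JOIN `listings c` on node_id: keep only rows whose b.node_id appears in c.
Result: 6 row(s).

6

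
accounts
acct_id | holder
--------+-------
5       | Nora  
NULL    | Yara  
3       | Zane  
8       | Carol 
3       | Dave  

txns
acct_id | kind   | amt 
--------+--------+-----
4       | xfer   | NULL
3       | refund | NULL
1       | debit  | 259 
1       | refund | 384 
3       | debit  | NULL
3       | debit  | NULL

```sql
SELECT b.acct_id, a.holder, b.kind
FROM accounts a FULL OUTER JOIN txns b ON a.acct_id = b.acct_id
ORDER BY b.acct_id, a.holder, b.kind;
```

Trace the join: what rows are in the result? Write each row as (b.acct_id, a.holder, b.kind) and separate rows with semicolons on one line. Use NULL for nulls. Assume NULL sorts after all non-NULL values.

(1, NULL, debit); (1, NULL, refund); (3, Dave, debit); (3, Dave, debit); (3, Dave, refund); (3, Zane, debit); (3, Zane, debit); (3, Zane, refund); (4, NULL, xfer); (NULL, Carol, NULL); (NULL, Nora, NULL); (NULL, Yara, NULL)

FULL OUTER JOIN keeps every row from both sides; unmatched rows get NULL for the other side's columns.
Matching on a.acct_id = b.acct_id. A NULL in a compared column never satisfies the condition.
- a (acct_id=5) has no partner → padded with NULL.
- a (acct_id=NULL) has no partner → padded with NULL.
- a (acct_id=3) pairs with 3 row(s) of b.
- a (acct_id=8) has no partner → padded with NULL.
- a (acct_id=3) pairs with 3 row(s) of b.
- 3 row(s) from b found no a partner → padded with NULL.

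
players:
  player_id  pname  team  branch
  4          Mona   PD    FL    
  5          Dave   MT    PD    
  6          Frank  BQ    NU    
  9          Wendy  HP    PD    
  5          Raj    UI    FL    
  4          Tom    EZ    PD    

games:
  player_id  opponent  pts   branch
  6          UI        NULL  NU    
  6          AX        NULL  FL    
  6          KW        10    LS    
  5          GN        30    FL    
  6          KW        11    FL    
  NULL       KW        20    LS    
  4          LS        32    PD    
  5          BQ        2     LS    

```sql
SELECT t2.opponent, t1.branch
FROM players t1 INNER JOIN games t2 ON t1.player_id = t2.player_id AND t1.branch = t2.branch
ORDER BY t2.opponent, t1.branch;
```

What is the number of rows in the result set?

3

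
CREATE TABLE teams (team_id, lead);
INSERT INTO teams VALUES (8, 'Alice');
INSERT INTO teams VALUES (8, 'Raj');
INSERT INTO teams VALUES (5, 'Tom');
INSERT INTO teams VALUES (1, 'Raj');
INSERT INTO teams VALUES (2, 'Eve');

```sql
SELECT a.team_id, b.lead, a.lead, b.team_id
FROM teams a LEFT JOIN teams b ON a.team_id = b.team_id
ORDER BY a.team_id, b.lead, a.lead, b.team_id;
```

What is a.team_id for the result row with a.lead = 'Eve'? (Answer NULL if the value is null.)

2

LEFT JOIN keeps every row from `teams a`; unmatched rows get NULL for `teams b`'s columns.
Matching on a.team_id = b.team_id.
- team_id=8: 2 matching b row(s), so 2 row(s) emitted.
- team_id=8: 2 matching b row(s), so 2 row(s) emitted.
- team_id=5: 1 matching b row(s), so 1 row(s) emitted.
- team_id=1: 1 matching b row(s), so 1 row(s) emitted.
- team_id=2: 1 matching b row(s), so 1 row(s) emitted.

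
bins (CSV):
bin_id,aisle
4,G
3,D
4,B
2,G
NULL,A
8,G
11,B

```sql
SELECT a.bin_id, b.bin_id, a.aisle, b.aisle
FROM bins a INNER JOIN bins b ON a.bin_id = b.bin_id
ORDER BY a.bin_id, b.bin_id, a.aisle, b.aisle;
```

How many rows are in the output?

8

INNER JOIN keeps only pairs where the ON condition holds.
Matching on a.bin_id = b.bin_id. A NULL in a compared column never satisfies the condition.
- a row (bin_id=4): matches 2 b row(s) → 2 output row(s).
- a row (bin_id=3): matches 1 b row(s) → 1 output row(s).
- a row (bin_id=4): matches 2 b row(s) → 2 output row(s).
- a row (bin_id=2): matches 1 b row(s) → 1 output row(s).
- a row (bin_id=NULL): no match → dropped.
- a row (bin_id=8): matches 1 b row(s) → 1 output row(s).
- a row (bin_id=11): matches 1 b row(s) → 1 output row(s).
Total: 8 rows.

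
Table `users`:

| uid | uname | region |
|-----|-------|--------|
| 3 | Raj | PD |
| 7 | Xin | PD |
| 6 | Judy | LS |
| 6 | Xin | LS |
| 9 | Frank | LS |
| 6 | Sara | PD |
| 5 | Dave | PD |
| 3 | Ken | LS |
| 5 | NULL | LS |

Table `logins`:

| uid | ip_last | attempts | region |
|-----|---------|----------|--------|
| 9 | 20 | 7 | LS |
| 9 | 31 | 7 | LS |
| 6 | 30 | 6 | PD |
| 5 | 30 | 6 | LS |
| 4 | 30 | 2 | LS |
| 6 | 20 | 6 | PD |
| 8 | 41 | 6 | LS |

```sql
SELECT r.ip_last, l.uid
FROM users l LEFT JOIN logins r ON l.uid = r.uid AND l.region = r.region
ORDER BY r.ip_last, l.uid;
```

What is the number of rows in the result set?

11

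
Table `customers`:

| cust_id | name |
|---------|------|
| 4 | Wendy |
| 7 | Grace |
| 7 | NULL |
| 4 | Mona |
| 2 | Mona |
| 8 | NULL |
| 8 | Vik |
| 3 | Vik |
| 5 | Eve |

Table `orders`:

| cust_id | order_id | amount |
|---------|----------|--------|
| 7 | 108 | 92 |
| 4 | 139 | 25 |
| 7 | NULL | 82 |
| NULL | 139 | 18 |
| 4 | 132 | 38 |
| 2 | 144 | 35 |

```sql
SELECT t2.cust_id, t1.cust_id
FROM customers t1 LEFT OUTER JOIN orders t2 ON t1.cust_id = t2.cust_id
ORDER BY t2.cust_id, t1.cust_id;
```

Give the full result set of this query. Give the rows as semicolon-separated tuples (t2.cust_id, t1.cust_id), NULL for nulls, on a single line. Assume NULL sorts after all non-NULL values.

(2, 2); (4, 4); (4, 4); (4, 4); (4, 4); (7, 7); (7, 7); (7, 7); (7, 7); (NULL, 3); (NULL, 5); (NULL, 8); (NULL, 8)

LEFT JOIN keeps every row from `customers`; unmatched rows get NULL for `orders`'s columns.
Matching on t1.cust_id = t2.cust_id. A NULL in a compared column never satisfies the condition.
- t1[0] cust_id=4 → 2 match(es) in t2 → 2 row(s).
- t1[1] cust_id=7 → 2 match(es) in t2 → 2 row(s).
- t1[2] cust_id=7 → 2 match(es) in t2 → 2 row(s).
- t1[3] cust_id=4 → 2 match(es) in t2 → 2 row(s).
- t1[4] cust_id=2 → 1 match(es) in t2 → 1 row(s).
- t1[5] cust_id=8 → no match; kept with NULLs on the t2 side.
- t1[6] cust_id=8 → no match; kept with NULLs on the t2 side.
- t1[7] cust_id=3 → no match; kept with NULLs on the t2 side.
- t1[8] cust_id=5 → no match; kept with NULLs on the t2 side.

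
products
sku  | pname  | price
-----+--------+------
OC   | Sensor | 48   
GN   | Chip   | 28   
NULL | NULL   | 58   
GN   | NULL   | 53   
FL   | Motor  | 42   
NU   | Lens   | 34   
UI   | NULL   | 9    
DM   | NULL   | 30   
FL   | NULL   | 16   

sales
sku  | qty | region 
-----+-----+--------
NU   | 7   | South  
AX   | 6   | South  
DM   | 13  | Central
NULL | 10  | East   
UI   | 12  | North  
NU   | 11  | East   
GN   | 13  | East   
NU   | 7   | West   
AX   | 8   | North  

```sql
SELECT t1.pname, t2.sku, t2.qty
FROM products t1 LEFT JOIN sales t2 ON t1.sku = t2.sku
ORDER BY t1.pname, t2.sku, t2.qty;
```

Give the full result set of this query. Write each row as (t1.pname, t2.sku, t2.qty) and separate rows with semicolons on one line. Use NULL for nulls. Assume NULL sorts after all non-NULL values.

LEFT JOIN keeps every row from `products`; unmatched rows get NULL for `sales`'s columns.
Matching on t1.sku = t2.sku. A NULL in a compared column never satisfies the condition.
- t1 row (sku=OC): no match → kept, t2 columns NULL.
- t1 row (sku=GN): matches 1 t2 row(s) → 1 output row(s).
- t1 row (sku=NULL): no match → kept, t2 columns NULL.
- t1 row (sku=GN): matches 1 t2 row(s) → 1 output row(s).
- t1 row (sku=FL): no match → kept, t2 columns NULL.
- t1 row (sku=NU): matches 3 t2 row(s) → 3 output row(s).
- t1 row (sku=UI): matches 1 t2 row(s) → 1 output row(s).
- t1 row (sku=DM): matches 1 t2 row(s) → 1 output row(s).
- t1 row (sku=FL): no match → kept, t2 columns NULL.

(Chip, GN, 13); (Lens, NU, 7); (Lens, NU, 7); (Lens, NU, 11); (Motor, NULL, NULL); (Sensor, NULL, NULL); (NULL, DM, 13); (NULL, GN, 13); (NULL, UI, 12); (NULL, NULL, NULL); (NULL, NULL, NULL)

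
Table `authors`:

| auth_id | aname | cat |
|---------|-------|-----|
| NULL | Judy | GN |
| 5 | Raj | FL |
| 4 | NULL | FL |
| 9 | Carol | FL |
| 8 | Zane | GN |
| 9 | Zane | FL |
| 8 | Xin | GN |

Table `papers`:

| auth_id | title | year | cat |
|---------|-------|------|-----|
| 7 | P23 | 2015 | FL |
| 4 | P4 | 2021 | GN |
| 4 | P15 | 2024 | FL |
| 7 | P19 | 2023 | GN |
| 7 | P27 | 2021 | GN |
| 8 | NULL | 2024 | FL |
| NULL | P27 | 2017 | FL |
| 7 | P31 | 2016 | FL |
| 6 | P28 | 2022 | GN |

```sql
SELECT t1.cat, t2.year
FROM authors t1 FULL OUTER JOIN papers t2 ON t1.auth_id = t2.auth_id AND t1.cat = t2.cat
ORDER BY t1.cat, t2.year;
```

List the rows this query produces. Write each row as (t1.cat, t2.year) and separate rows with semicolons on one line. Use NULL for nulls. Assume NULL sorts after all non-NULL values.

(FL, 2024); (FL, NULL); (FL, NULL); (FL, NULL); (GN, NULL); (GN, NULL); (GN, NULL); (NULL, 2015); (NULL, 2016); (NULL, 2017); (NULL, 2021); (NULL, 2021); (NULL, 2022); (NULL, 2023); (NULL, 2024)

FULL OUTER JOIN keeps every row from both sides; unmatched rows get NULL for the other side's columns.
Matching on t1.auth_id = t2.auth_id AND t1.cat = t2.cat. A NULL in a compared column never satisfies the condition.
- t1[0] auth_id=NULL, cat=GN → no match; kept with NULLs on the t2 side.
- t1[1] auth_id=5, cat=FL → no match; kept with NULLs on the t2 side.
- t1[2] auth_id=4, cat=FL → 1 match(es) in t2 → 1 row(s).
- t1[3] auth_id=9, cat=FL → no match; kept with NULLs on the t2 side.
- t1[4] auth_id=8, cat=GN → no match; kept with NULLs on the t2 side.
- t1[5] auth_id=9, cat=FL → no match; kept with NULLs on the t2 side.
- t1[6] auth_id=8, cat=GN → no match; kept with NULLs on the t2 side.
- plus 8 unmatched t2 row(s), each kept with NULL t1 columns.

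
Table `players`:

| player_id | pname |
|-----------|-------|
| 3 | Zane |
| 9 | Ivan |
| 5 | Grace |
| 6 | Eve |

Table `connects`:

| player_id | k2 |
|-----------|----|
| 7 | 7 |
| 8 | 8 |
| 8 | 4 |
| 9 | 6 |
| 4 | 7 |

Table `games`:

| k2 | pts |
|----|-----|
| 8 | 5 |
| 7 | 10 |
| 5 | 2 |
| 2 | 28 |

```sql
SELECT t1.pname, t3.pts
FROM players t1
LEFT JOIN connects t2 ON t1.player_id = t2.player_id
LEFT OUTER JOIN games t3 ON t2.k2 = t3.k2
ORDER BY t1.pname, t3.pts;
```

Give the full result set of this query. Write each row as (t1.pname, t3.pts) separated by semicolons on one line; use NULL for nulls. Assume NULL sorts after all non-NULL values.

(Eve, NULL); (Grace, NULL); (Ivan, NULL); (Zane, NULL)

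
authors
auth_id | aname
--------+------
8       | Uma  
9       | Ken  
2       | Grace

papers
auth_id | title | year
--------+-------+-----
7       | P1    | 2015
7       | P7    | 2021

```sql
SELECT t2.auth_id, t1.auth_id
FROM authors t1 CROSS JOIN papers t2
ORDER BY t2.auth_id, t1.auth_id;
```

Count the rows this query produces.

CROSS JOIN pairs every row of `authors` with every row of `papers`: 3 × 2 = 6 rows.

6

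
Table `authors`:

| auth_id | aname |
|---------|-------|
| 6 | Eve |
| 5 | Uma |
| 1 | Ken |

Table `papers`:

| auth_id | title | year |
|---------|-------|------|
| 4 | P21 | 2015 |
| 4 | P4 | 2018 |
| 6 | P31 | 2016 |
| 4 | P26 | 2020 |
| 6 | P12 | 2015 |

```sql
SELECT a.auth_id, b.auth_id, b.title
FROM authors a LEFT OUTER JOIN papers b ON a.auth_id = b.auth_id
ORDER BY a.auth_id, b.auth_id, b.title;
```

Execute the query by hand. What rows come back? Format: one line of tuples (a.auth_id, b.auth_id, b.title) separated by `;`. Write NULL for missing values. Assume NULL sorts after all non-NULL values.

LEFT JOIN keeps every row from `authors`; unmatched rows get NULL for `papers`'s columns.
Matching on a.auth_id = b.auth_id.
Matched pairs: 2; unmatched a rows kept: 2.

(1, NULL, NULL); (5, NULL, NULL); (6, 6, P12); (6, 6, P31)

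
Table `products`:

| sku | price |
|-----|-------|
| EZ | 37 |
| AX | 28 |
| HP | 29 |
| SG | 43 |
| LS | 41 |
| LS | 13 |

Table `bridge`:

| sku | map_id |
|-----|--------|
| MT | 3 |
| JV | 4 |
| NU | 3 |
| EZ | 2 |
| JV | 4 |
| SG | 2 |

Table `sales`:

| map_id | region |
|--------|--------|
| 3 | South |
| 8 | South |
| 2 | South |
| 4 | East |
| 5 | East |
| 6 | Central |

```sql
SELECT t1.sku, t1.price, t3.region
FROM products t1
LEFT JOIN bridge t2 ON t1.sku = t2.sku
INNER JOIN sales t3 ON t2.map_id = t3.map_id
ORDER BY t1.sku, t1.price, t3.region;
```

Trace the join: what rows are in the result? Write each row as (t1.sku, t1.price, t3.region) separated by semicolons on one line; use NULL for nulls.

(EZ, 37, South); (SG, 43, South)

Joins associate left-to-right: products LEFT JOIN bridge on sku gives 6 intermediate row(s).
Then INNER JOIN `sales t3` on map_id: keep only rows whose t2.map_id appears in t3.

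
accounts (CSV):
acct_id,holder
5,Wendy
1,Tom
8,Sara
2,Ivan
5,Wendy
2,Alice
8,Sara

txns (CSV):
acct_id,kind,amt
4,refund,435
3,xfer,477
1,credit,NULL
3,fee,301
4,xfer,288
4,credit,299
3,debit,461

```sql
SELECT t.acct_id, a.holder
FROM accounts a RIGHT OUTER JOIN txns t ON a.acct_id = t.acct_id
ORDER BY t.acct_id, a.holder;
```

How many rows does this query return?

7

RIGHT JOIN keeps every row from `txns`; unmatched rows get NULL for `accounts`'s columns.
Matching on a.acct_id = t.acct_id.
- a (acct_id=5) has no partner in t.
- a (acct_id=1) pairs with 1 row(s) of t.
- a (acct_id=8) has no partner in t.
- a (acct_id=2) has no partner in t.
- a (acct_id=5) has no partner in t.
- a (acct_id=2) has no partner in t.
- a (acct_id=8) has no partner in t.
- plus 6 unmatched t row(s), each kept with NULL a columns.
Total: 1 matched + 6 padded = 7 rows.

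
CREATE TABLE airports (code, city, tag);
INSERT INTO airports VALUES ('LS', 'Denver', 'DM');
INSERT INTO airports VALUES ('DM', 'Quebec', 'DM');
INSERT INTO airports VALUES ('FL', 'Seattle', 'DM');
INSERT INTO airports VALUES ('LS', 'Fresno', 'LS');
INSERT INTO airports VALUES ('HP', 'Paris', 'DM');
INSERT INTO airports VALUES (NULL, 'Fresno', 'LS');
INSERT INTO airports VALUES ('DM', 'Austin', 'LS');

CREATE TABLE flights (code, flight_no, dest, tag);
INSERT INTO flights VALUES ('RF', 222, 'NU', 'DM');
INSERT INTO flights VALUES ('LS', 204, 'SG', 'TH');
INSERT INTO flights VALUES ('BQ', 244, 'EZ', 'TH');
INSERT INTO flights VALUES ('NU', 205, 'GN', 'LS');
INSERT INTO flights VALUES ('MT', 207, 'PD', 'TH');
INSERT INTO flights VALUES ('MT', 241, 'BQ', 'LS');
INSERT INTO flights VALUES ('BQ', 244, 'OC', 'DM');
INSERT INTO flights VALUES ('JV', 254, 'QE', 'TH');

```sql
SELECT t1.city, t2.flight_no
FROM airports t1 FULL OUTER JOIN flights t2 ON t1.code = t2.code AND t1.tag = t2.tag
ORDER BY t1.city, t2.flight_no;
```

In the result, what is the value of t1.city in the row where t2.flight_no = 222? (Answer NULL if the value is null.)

NULL

FULL OUTER JOIN keeps every row from both sides; unmatched rows get NULL for the other side's columns.
Matching on t1.code = t2.code AND t1.tag = t2.tag. A NULL in a compared column never satisfies the condition.
- code=LS, tag=DM: no t2 row matches, row kept with t2 columns NULL.
- code=DM, tag=DM: no t2 row matches, row kept with t2 columns NULL.
- code=FL, tag=DM: no t2 row matches, row kept with t2 columns NULL.
- code=LS, tag=LS: no t2 row matches, row kept with t2 columns NULL.
- code=HP, tag=DM: no t2 row matches, row kept with t2 columns NULL.
- code=NULL, tag=LS: no t2 row matches, row kept with t2 columns NULL.
- code=DM, tag=LS: no t2 row matches, row kept with t2 columns NULL.
- 8 t2 row(s) had no t1 match → kept, t1 columns NULL.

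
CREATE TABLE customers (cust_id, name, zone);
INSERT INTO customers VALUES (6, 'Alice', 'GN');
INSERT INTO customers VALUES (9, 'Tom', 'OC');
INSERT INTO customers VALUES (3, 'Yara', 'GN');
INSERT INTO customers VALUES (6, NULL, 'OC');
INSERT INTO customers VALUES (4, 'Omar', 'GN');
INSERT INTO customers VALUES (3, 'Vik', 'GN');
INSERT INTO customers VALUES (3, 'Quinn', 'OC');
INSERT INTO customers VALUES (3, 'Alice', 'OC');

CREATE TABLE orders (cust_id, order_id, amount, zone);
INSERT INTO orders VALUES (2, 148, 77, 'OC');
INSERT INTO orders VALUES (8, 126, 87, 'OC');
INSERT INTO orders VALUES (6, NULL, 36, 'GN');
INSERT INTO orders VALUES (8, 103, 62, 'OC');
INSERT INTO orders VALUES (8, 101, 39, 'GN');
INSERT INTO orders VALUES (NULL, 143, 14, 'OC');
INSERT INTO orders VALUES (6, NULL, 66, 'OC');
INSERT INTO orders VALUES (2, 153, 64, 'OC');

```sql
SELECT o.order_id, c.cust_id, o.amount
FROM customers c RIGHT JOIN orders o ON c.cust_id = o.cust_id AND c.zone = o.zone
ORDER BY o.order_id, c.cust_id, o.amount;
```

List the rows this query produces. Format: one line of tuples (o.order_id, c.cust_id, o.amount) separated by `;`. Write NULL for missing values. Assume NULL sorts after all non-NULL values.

(101, NULL, 39); (103, NULL, 62); (126, NULL, 87); (143, NULL, 14); (148, NULL, 77); (153, NULL, 64); (NULL, 6, 36); (NULL, 6, 66)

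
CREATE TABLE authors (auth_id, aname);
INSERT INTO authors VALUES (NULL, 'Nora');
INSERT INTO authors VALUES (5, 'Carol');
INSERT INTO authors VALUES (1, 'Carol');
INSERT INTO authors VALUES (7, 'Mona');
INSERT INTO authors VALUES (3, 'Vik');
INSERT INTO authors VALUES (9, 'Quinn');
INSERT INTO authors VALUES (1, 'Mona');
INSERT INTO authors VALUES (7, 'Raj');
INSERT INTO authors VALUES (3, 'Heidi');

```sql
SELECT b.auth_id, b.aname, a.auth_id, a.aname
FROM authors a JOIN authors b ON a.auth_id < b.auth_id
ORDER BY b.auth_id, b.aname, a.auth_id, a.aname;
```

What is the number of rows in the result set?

INNER JOIN keeps only pairs where the ON condition holds.
Matching on a.auth_id < b.auth_id. A NULL in a compared column never satisfies the condition.
- auth_id=NULL: no matching b row, dropped.
- auth_id=5: 3 matching b row(s), so 3 row(s) emitted.
- auth_id=1: 6 matching b row(s), so 6 row(s) emitted.
- auth_id=7: 1 matching b row(s), so 1 row(s) emitted.
- auth_id=3: 4 matching b row(s), so 4 row(s) emitted.
- auth_id=9: no matching b row, dropped.
- auth_id=1: 6 matching b row(s), so 6 row(s) emitted.
- auth_id=7: 1 matching b row(s), so 1 row(s) emitted.
- auth_id=3: 4 matching b row(s), so 4 row(s) emitted.
Total: 25 rows.

25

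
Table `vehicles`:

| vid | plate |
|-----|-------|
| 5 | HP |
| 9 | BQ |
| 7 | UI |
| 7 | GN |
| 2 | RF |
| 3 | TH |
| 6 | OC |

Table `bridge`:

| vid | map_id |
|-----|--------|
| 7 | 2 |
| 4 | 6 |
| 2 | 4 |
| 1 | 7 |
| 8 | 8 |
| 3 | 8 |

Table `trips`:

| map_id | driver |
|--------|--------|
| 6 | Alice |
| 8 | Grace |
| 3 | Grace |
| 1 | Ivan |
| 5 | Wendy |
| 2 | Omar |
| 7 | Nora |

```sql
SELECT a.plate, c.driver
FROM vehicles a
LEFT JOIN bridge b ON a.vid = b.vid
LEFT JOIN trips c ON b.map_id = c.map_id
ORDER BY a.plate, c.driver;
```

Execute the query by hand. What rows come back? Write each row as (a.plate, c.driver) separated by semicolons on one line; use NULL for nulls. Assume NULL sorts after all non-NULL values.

Joins associate left-to-right: vehicles LEFT JOIN bridge on vid gives 7 intermediate row(s).
Then LEFT JOIN `trips c` on map_id: each of those 7 rows is kept; rows whose b.map_id has no match in c get NULL for c's columns.

(BQ, NULL); (GN, Omar); (HP, NULL); (OC, NULL); (RF, NULL); (TH, Grace); (UI, Omar)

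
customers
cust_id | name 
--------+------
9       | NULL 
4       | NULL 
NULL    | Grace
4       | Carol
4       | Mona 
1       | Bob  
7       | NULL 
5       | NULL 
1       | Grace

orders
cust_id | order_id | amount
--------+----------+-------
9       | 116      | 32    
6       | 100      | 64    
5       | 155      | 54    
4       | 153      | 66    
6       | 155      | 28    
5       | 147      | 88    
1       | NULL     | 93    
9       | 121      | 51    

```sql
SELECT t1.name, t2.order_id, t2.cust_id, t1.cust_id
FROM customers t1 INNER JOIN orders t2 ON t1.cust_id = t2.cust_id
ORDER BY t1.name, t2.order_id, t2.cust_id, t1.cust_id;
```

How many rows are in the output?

9

INNER JOIN keeps only pairs where the ON condition holds.
Matching on t1.cust_id = t2.cust_id. A NULL in a compared column never satisfies the condition.
Matched pairs: 9.
Total: 9 rows.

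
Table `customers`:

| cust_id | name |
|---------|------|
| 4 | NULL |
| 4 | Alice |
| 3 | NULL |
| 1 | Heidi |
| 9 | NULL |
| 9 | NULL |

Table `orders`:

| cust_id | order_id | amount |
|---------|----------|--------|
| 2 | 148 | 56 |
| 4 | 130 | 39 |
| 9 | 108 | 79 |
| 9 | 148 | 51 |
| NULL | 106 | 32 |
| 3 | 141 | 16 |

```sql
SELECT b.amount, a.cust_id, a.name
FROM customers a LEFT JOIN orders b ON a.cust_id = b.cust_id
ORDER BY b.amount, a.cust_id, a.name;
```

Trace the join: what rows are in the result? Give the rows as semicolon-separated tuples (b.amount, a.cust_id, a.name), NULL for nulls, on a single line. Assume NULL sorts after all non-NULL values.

(16, 3, NULL); (39, 4, Alice); (39, 4, NULL); (51, 9, NULL); (51, 9, NULL); (79, 9, NULL); (79, 9, NULL); (NULL, 1, Heidi)

LEFT JOIN keeps every row from `customers`; unmatched rows get NULL for `orders`'s columns.
Matching on a.cust_id = b.cust_id. A NULL in a compared column never satisfies the condition.
- cust_id=4: 1 matching b row(s), so 1 row(s) emitted.
- cust_id=4: 1 matching b row(s), so 1 row(s) emitted.
- cust_id=3: 1 matching b row(s), so 1 row(s) emitted.
- cust_id=1: no b row matches, row kept with b columns NULL.
- cust_id=9: 2 matching b row(s), so 2 row(s) emitted.
- cust_id=9: 2 matching b row(s), so 2 row(s) emitted.
After projecting and ordering:
b.amount | a.cust_id | a.name
16 | 3 | NULL
39 | 4 | Alice
39 | 4 | NULL
51 | 9 | NULL
51 | 9 | NULL
79 | 9 | NULL
79 | 9 | NULL
NULL | 1 | Heidi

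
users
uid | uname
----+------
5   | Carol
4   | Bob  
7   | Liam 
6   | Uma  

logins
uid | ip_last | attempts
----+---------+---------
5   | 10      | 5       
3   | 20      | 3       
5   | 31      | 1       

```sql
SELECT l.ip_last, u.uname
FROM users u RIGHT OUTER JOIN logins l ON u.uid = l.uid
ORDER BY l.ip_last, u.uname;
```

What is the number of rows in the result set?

RIGHT JOIN keeps every row from `logins`; unmatched rows get NULL for `users`'s columns.
Matching on u.uid = l.uid.
- uid=5: 2 matching l row(s), so 2 row(s) emitted.
- uid=4: no matching l row.
- uid=7: no matching l row.
- uid=6: no matching l row.
- 1 l row(s) had no u match → kept, u columns NULL.
Total: 2 matched + 1 padded = 3 rows.

3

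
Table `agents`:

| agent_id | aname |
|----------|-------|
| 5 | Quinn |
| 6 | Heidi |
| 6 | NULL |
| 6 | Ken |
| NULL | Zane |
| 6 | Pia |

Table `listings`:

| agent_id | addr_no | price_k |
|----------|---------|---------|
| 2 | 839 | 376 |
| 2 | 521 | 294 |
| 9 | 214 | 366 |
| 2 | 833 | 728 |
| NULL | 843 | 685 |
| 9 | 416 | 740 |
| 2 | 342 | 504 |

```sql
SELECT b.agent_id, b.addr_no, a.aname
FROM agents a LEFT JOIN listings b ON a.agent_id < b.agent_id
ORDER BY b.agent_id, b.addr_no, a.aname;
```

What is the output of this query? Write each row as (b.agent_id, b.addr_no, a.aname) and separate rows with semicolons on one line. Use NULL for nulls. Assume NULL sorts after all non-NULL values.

(9, 214, Heidi); (9, 214, Ken); (9, 214, Pia); (9, 214, Quinn); (9, 214, NULL); (9, 416, Heidi); (9, 416, Ken); (9, 416, Pia); (9, 416, Quinn); (9, 416, NULL); (NULL, NULL, Zane)

LEFT JOIN keeps every row from `agents`; unmatched rows get NULL for `listings`'s columns.
Matching on a.agent_id < b.agent_id. A NULL in a compared column never satisfies the condition.
- a[0] agent_id=5 → 2 match(es) in b → 2 row(s).
- a[1] agent_id=6 → 2 match(es) in b → 2 row(s).
- a[2] agent_id=6 → 2 match(es) in b → 2 row(s).
- a[3] agent_id=6 → 2 match(es) in b → 2 row(s).
- a[4] agent_id=NULL → no match; kept with NULLs on the b side.
- a[5] agent_id=6 → 2 match(es) in b → 2 row(s).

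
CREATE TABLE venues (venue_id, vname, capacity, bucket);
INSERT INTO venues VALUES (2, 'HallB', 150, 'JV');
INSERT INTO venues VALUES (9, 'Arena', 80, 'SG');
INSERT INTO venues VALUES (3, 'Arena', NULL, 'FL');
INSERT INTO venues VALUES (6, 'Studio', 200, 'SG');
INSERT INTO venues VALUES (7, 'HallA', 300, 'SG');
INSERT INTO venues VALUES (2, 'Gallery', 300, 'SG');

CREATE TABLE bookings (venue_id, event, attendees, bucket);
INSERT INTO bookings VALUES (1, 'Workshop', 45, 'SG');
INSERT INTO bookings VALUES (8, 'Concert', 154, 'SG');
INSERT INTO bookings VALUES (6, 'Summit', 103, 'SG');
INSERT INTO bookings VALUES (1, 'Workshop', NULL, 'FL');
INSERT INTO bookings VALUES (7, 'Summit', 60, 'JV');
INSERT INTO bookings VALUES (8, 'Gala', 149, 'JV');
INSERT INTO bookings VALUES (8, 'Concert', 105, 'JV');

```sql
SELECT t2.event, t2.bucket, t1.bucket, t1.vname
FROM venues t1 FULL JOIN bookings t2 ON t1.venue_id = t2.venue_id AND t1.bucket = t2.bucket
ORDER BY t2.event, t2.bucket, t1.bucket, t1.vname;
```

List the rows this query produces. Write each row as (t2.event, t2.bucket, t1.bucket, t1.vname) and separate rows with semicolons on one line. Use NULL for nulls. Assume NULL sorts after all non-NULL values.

(Concert, JV, NULL, NULL); (Concert, SG, NULL, NULL); (Gala, JV, NULL, NULL); (Summit, JV, NULL, NULL); (Summit, SG, SG, Studio); (Workshop, FL, NULL, NULL); (Workshop, SG, NULL, NULL); (NULL, NULL, FL, Arena); (NULL, NULL, JV, HallB); (NULL, NULL, SG, Arena); (NULL, NULL, SG, Gallery); (NULL, NULL, SG, HallA)

FULL OUTER JOIN keeps every row from both sides; unmatched rows get NULL for the other side's columns.
Matching on t1.venue_id = t2.venue_id AND t1.bucket = t2.bucket.
- t1[0] venue_id=2, bucket=JV → no match; kept with NULLs on the t2 side.
- t1[1] venue_id=9, bucket=SG → no match; kept with NULLs on the t2 side.
- t1[2] venue_id=3, bucket=FL → no match; kept with NULLs on the t2 side.
- t1[3] venue_id=6, bucket=SG → 1 match(es) in t2 → 1 row(s).
- t1[4] venue_id=7, bucket=SG → no match; kept with NULLs on the t2 side.
- t1[5] venue_id=2, bucket=SG → no match; kept with NULLs on the t2 side.
- 6 t2 row(s) had no t1 match → kept, t1 columns NULL.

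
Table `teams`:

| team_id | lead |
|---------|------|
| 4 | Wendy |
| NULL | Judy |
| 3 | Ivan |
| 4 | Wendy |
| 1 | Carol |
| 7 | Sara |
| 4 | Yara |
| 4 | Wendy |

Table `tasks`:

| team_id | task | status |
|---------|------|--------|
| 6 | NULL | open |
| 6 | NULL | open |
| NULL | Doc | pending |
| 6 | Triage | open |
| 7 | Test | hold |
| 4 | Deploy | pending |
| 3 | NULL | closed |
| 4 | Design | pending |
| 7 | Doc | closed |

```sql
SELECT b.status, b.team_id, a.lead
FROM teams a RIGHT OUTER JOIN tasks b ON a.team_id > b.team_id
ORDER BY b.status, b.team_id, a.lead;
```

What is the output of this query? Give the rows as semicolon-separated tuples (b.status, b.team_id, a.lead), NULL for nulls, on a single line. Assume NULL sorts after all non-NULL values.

RIGHT JOIN keeps every row from `tasks`; unmatched rows get NULL for `teams`'s columns.
Matching on a.team_id > b.team_id. A NULL in a compared column never satisfies the condition.
- a row (team_id=4): matches 1 b row(s) → 1 output row(s).
- a row (team_id=NULL): no match.
- a row (team_id=3): no match.
- a row (team_id=4): matches 1 b row(s) → 1 output row(s).
- a row (team_id=1): no match.
- a row (team_id=7): matches 6 b row(s) → 6 output row(s).
- a row (team_id=4): matches 1 b row(s) → 1 output row(s).
- a row (team_id=4): matches 1 b row(s) → 1 output row(s).
- 3 b row(s) had no a match → kept, a columns NULL.

(closed, 3, Sara); (closed, 3, Wendy); (closed, 3, Wendy); (closed, 3, Wendy); (closed, 3, Yara); (closed, 7, NULL); (hold, 7, NULL); (open, 6, Sara); (open, 6, Sara); (open, 6, Sara); (pending, 4, Sara); (pending, 4, Sara); (pending, NULL, NULL)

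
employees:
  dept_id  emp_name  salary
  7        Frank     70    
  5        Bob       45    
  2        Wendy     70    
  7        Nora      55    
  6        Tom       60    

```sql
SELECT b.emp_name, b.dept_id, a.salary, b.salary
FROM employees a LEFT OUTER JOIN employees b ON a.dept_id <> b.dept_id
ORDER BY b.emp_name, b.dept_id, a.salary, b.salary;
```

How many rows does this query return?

18

LEFT JOIN keeps every row from `employees a`; unmatched rows get NULL for `employees b`'s columns.
Matching on a.dept_id <> b.dept_id.
Matched pairs: 18; unmatched a rows kept: 0.
Total: 18 rows.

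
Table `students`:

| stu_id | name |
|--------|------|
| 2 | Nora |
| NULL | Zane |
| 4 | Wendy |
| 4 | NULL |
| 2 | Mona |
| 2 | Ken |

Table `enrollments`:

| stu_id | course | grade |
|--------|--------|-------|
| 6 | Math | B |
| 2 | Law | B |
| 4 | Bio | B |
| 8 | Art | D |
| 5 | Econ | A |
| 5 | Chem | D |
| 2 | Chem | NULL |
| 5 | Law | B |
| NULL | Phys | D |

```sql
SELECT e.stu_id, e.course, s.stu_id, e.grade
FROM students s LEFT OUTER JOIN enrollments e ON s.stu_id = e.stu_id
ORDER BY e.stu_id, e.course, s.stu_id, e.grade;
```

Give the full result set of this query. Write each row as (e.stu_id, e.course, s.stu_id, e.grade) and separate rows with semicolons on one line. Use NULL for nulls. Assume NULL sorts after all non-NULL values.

(2, Chem, 2, NULL); (2, Chem, 2, NULL); (2, Chem, 2, NULL); (2, Law, 2, B); (2, Law, 2, B); (2, Law, 2, B); (4, Bio, 4, B); (4, Bio, 4, B); (NULL, NULL, NULL, NULL)

LEFT JOIN keeps every row from `students`; unmatched rows get NULL for `enrollments`'s columns.
Matching on s.stu_id = e.stu_id. A NULL in a compared column never satisfies the condition.
- stu_id=2: 2 matching e row(s), so 2 row(s) emitted.
- stu_id=NULL: no e row matches, row kept with e columns NULL.
- stu_id=4: 1 matching e row(s), so 1 row(s) emitted.
- stu_id=4: 1 matching e row(s), so 1 row(s) emitted.
- stu_id=2: 2 matching e row(s), so 2 row(s) emitted.
- stu_id=2: 2 matching e row(s), so 2 row(s) emitted.
After projecting and ordering:
e.stu_id | e.course | s.stu_id | e.grade
2 | Chem | 2 | NULL
2 | Chem | 2 | NULL
2 | Chem | 2 | NULL
2 | Law | 2 | B
2 | Law | 2 | B
2 | Law | 2 | B
4 | Bio | 4 | B
4 | Bio | 4 | B
NULL | NULL | NULL | NULL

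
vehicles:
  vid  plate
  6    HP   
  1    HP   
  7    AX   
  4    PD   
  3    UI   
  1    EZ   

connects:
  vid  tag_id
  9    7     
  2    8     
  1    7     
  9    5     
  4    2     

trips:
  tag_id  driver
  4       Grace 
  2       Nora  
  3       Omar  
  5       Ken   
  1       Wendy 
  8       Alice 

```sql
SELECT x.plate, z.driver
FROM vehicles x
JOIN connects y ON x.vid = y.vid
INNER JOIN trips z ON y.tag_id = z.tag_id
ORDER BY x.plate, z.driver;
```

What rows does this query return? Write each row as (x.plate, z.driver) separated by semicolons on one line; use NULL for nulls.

Step 1 — x INNER JOIN y on vid → 3 row(s).
Then INNER JOIN `trips z` on tag_id: keep only rows whose y.tag_id appears in z.

(PD, Nora)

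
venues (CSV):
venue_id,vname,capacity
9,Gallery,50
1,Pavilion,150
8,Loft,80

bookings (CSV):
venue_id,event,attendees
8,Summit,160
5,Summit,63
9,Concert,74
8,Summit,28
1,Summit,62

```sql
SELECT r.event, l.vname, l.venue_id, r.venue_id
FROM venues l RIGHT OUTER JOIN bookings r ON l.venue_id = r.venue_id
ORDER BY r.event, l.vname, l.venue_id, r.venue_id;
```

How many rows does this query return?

5

RIGHT JOIN keeps every row from `bookings`; unmatched rows get NULL for `venues`'s columns.
Matching on l.venue_id = r.venue_id.
Matched pairs: 4; unmatched r rows kept: 1.
Total: 4 matched + 1 padded = 5 rows.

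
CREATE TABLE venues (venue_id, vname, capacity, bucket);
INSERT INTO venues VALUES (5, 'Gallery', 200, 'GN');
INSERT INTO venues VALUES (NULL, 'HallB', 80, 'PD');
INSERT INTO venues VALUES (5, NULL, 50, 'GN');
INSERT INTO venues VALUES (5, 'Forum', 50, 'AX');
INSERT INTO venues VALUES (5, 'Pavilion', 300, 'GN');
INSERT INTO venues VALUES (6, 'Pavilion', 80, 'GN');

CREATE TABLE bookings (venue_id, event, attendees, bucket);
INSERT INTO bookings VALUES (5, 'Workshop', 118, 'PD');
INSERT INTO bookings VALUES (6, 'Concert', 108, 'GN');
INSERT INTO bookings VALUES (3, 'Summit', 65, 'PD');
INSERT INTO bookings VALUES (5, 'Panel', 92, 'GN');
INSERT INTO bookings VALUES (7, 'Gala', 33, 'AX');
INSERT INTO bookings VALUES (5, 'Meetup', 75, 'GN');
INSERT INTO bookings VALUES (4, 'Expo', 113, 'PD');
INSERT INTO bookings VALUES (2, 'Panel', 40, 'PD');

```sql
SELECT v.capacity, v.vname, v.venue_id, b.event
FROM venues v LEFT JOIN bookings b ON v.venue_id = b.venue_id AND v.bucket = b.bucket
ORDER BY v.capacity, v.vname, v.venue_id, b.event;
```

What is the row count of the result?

9

LEFT JOIN keeps every row from `venues`; unmatched rows get NULL for `bookings`'s columns.
Matching on v.venue_id = b.venue_id AND v.bucket = b.bucket. A NULL in a compared column never satisfies the condition.
- v row (venue_id=5, bucket=GN): matches 2 b row(s) → 2 output row(s).
- v row (venue_id=NULL, bucket=PD): no match → kept, b columns NULL.
- v row (venue_id=5, bucket=GN): matches 2 b row(s) → 2 output row(s).
- v row (venue_id=5, bucket=AX): no match → kept, b columns NULL.
- v row (venue_id=5, bucket=GN): matches 2 b row(s) → 2 output row(s).
- v row (venue_id=6, bucket=GN): matches 1 b row(s) → 1 output row(s).
Total: 7 matched + 2 padded = 9 rows.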